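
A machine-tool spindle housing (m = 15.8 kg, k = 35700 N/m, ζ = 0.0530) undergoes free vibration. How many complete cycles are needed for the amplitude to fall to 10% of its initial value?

7 cycles

Logarithmic decrement δ = 2πζ/√(1 − ζ²) = 2π × 0.05300/√(1 − 0.00281) = 0.3335.
x_n/x₀ = e^(−nδ) ≤ 0.1; take ln: n ≥ ln(1/0.1)/δ = 2.303/0.3335 = 6.905.
So 7 complete cycles are required.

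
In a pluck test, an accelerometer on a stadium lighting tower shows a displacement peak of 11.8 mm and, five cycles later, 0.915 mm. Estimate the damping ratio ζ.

0.0811

Logarithmic decrement δ = (1/n)·ln(x₀/x_n) = (1/5)·ln(11.8/0.915) = (1/5)·ln(12.90) = 0.5114.
ζ = δ/√(4π² + δ²) = 0.5114/√(39.48 + 0.262) = 0.5114/6.304 = 0.08112.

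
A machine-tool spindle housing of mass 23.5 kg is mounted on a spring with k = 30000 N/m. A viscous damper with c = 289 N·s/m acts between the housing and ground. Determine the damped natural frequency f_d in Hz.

5.60 Hz

ω_n = √(k/m) = √(30000/23.5) = 35.73 rad/s.
Critical damping c_c = 2√(k·m) = 2√(30000 × 23.5) = 1679 N·s/m, so ζ = c/c_c = 289/1679 = 0.1721.
ω_d = ω_n√(1 − ζ²) = 35.73 × √(1 − 0.0296) = 35.20 rad/s.
f_d = ω_d/(2π) = 5.602 Hz.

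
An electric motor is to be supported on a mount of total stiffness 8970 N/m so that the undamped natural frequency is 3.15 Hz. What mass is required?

ω_n = 2πf_n = 2π × 3.15 = 19.79 rad/s.
m = k/ω_n² = 8970/19.79² = 8970/391.7 = 22.90 kg.

22.9 kg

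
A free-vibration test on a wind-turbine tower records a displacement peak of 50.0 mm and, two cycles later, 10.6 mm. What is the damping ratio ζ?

0.123

Logarithmic decrement δ = (1/n)·ln(x₀/x_n) = (1/2)·ln(50.0/10.6) = (1/2)·ln(4.717) = 0.7756.
ζ = δ/√(4π² + δ²) = 0.7756/√(39.48 + 0.602) = 0.7756/6.331 = 0.1225.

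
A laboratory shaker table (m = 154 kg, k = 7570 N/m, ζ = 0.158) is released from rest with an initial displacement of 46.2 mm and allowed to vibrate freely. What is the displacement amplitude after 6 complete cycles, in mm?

0.111 mm

Logarithmic decrement δ = 2πζ/√(1 − ζ²) = 2π × 0.1580/√(1 − 0.0250) = 1.005.
After n cycles, x_n/x₀ = e^(−nδ), so x_6 = 46.2 × e^(−6 × 1.005) = 46.2 × 0.002400 = 0.1109 mm.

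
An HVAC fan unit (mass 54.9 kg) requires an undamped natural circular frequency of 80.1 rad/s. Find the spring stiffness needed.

352000 N/m

k = m·ω_n² = 54.9 × 80.10² = 54.9 × 6416 = 352200 N/m.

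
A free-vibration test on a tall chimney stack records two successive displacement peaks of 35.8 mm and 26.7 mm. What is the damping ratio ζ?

Logarithmic decrement δ = (1/n)·ln(x₀/x_n) = (1/1)·ln(35.8/26.7) = (1/1)·ln(1.341) = 0.2933.
ζ = δ/√(4π² + δ²) = 0.2933/√(39.48 + 0.0860) = 0.2933/6.290 = 0.04663.

0.0466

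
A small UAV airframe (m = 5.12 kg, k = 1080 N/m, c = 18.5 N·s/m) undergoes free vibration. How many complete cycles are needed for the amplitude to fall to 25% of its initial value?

2 cycles

ζ = c/(2√(km)) = 18.5/(2√(1080 × 5.12)) = 18.5/148.7 = 0.1244.
Logarithmic decrement δ = 2πζ/√(1 − ζ²) = 2π × 0.1244/√(1 − 0.0155) = 0.7877.
x_n/x₀ = e^(−nδ) ≤ 0.25; take ln: n ≥ ln(1/0.25)/δ = 1.386/0.7877 = 1.760.
So 2 complete cycles are required.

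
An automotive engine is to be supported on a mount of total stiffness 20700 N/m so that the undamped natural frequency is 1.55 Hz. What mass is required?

ω_n = 2πf_n = 2π × 1.55 = 9.739 rad/s.
m = k/ω_n² = 20700/9.739² = 20700/94.85 = 218.2 kg.

218 kg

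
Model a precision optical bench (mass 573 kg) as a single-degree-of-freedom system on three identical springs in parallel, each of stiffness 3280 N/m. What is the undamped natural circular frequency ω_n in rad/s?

4.14 rad/s

Parallel springs add: k_eq = 3 × 3280 = 9840 N/m.
ω_n = √(k_eq/m) = √(9840/573) = √17.17 = 4.144 rad/s.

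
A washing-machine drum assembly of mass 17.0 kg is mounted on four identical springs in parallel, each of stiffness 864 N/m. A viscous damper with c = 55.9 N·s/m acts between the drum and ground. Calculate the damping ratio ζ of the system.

0.115

Parallel springs add: k_eq = 4 × 864 = 3456 N/m.
ω_n = √(k_eq/m) = √(3456/17.0) = 14.26 rad/s.
Critical damping c_c = 2√(k_eq·m) = 2√(3456 × 17.0) = 484.8 N·s/m, so ζ = c/c_c = 55.9/484.8 = 0.1153.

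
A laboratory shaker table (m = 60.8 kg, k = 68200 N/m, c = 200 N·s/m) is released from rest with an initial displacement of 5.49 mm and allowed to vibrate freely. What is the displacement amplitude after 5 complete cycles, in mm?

1.17 mm

ζ = c/(2√(km)) = 200/(2√(68200 × 60.8)) = 200/4073 = 0.04911.
Logarithmic decrement δ = 2πζ/√(1 − ζ²) = 2π × 0.04911/√(1 − 0.00241) = 0.3089.
After n cycles, x_n/x₀ = e^(−nδ), so x_5 = 5.49 × e^(−5 × 0.3089) = 5.49 × 0.2134 = 1.171 mm.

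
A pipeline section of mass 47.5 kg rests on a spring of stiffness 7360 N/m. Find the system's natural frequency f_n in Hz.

ω_n = √(k/m) = √(7360/47.5) = √154.9 = 12.45 rad/s.
f_n = ω_n/(2π) = 12.45/6.283 = 1.981 Hz.

1.98 Hz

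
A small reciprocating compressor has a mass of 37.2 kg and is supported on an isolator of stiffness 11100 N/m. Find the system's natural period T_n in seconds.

0.364 s

ω_n = √(k/m) = √(11100/37.2) = √298.4 = 17.27 rad/s.
T_n = 2π/ω_n = 6.283/17.27 = 0.3637 s.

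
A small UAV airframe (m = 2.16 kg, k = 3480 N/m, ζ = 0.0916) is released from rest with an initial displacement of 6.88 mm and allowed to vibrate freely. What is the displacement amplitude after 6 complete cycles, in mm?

Logarithmic decrement δ = 2πζ/√(1 − ζ²) = 2π × 0.09160/√(1 − 0.00839) = 0.5780.
After n cycles, x_n/x₀ = e^(−nδ), so x_6 = 6.88 × e^(−6 × 0.5780) = 6.88 × 0.03119 = 0.2146 mm.

0.215 mm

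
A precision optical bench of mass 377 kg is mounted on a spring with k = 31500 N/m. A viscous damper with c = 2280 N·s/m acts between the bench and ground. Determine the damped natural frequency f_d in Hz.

1.37 Hz

ω_n = √(k/m) = √(31500/377) = 9.141 rad/s.
Critical damping c_c = 2√(k·m) = 2√(31500 × 377) = 6892 N·s/m, so ζ = c/c_c = 2280/6892 = 0.3308.
ω_d = ω_n√(1 − ζ²) = 9.141 × √(1 − 0.109) = 8.626 rad/s.
f_d = ω_d/(2π) = 1.373 Hz.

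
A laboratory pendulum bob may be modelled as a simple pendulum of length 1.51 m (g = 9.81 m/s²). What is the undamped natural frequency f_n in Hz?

For a simple pendulum ω_n = √(g/L) = √(9.81/1.51) = √6.497 = 2.549 rad/s.
f_n = ω_n/(2π) = 2.549/6.283 = 0.4057 Hz.

0.406 Hz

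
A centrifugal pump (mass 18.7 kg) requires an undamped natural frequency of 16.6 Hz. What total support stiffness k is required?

203000 N/m

ω_n = 2πf_n = 2π × 16.6 = 104.3 rad/s.
k = m·ω_n² = 18.7 × 104.3² = 18.7 × 10880 = 203400 N/m.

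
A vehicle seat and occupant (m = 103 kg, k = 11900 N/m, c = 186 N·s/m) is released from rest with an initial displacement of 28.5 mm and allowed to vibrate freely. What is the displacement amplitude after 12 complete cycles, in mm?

ζ = c/(2√(km)) = 186/(2√(11900 × 103)) = 186/2214 = 0.08400.
Logarithmic decrement δ = 2πζ/√(1 − ζ²) = 2π × 0.08400/√(1 − 0.00706) = 0.5297.
After n cycles, x_n/x₀ = e^(−nδ), so x_12 = 28.5 × e^(−12 × 0.5297) = 28.5 × 0.001736 = 0.04948 mm.

0.0495 mm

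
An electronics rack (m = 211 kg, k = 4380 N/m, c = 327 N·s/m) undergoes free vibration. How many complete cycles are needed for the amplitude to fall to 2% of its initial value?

4 cycles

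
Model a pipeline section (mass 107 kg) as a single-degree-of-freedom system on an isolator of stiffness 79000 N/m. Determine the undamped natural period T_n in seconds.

0.231 s

ω_n = √(k/m) = √(79000/107) = √738.3 = 27.17 rad/s.
T_n = 2π/ω_n = 6.283/27.17 = 0.2312 s.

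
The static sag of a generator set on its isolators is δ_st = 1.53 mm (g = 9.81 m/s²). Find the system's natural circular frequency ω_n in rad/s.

80.1 rad/s

ω_n = √(g/δ_st) = √(9.81/0.00153) = √6412 = 80.07 rad/s.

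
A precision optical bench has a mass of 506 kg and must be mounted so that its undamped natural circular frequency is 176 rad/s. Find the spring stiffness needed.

15700000 N/m

k = m·ω_n² = 506 × 176.0² = 506 × 30980 = 15670000 N/m.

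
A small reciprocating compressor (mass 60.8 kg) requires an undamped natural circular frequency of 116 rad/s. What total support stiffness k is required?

k = m·ω_n² = 60.8 × 116.0² = 60.8 × 13460 = 818100 N/m.

818000 N/m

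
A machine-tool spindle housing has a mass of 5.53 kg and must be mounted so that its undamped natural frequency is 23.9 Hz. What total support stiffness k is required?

125000 N/m

ω_n = 2πf_n = 2π × 23.9 = 150.2 rad/s.
k = m·ω_n² = 5.53 × 150.2² = 5.53 × 22550 = 124700 N/m.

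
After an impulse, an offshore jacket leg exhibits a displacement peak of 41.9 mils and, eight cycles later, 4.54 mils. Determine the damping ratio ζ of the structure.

Logarithmic decrement δ = (1/n)·ln(x₀/x_n) = (1/8)·ln(41.9/4.54) = (1/8)·ln(9.229) = 0.2778.
ζ = δ/√(4π² + δ²) = 0.2778/√(39.48 + 0.0772) = 0.2778/6.289 = 0.04417.

0.0442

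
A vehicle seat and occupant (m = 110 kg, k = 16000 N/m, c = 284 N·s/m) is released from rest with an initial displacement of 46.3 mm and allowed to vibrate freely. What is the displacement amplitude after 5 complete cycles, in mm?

ζ = c/(2√(km)) = 284/(2√(16000 × 110)) = 284/2653 = 0.1070.
Logarithmic decrement δ = 2πζ/√(1 − ζ²) = 2π × 0.1070/√(1 − 0.0115) = 0.6764.
After n cycles, x_n/x₀ = e^(−nδ), so x_5 = 46.3 × e^(−5 × 0.6764) = 46.3 × 0.03398 = 1.573 mm.

1.57 mm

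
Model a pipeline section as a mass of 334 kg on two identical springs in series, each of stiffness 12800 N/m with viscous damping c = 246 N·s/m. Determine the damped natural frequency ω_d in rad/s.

4.36 rad/s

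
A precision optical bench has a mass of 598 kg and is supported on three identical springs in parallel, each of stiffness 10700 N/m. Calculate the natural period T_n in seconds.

0.858 s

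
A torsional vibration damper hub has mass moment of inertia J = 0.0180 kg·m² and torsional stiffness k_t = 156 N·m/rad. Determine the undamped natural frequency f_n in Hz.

ω_n = √(k_t/J) = √(156/0.0180) = √8667 = 93.09 rad/s.
f_n = ω_n/(2π) = 93.09/6.283 = 14.82 Hz.

14.8 Hz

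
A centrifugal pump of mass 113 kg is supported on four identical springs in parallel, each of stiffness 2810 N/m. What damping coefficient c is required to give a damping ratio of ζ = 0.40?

902 N·s/m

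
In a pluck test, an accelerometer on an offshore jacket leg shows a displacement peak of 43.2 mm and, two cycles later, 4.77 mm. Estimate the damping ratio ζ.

0.173

Logarithmic decrement δ = (1/n)·ln(x₀/x_n) = (1/2)·ln(43.2/4.77) = (1/2)·ln(9.057) = 1.102.
ζ = δ/√(4π² + δ²) = 1.102/√(39.48 + 1.21) = 1.102/6.379 = 0.1727.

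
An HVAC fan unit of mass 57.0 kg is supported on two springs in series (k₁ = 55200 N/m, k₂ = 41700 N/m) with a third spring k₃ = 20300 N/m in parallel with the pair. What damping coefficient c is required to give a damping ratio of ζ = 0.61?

Series pair: k_s = k₁k₂/(k₁+k₂) = (55200)(41700)/(55200 + 41700) = 23750 N/m. In parallel with k₃: k_eq = 23750 + 20300 = 44050 N/m.
c_c = 2√(k_eq·m) = 2√(44050 × 57.0) = 3169 N·s/m.
c = ζ·c_c = 0.61 × 3169 = 1933 N·s/m.

1930 N·s/m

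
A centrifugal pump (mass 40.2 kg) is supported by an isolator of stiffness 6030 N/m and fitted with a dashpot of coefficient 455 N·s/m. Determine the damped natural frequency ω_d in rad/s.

10.9 rad/s

ω_n = √(k/m) = √(6030/40.2) = 12.25 rad/s.
Critical damping c_c = 2√(k·m) = 2√(6030 × 40.2) = 984.7 N·s/m, so ζ = c/c_c = 455/984.7 = 0.4621.
ω_d = ω_n√(1 − ζ²) = 12.25 × √(1 − 0.214) = 10.86 rad/s.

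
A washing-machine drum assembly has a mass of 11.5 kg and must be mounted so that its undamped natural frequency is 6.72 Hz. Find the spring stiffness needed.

20500 N/m

ω_n = 2πf_n = 2π × 6.72 = 42.22 rad/s.
k = m·ω_n² = 11.5 × 42.22² = 11.5 × 1783 = 20500 N/m.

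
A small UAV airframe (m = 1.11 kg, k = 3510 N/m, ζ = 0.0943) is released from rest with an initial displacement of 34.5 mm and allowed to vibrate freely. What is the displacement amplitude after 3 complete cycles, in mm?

Logarithmic decrement δ = 2πζ/√(1 − ζ²) = 2π × 0.09430/√(1 − 0.00889) = 0.5952.
After n cycles, x_n/x₀ = e^(−nδ), so x_3 = 34.5 × e^(−3 × 0.5952) = 34.5 × 0.1677 = 5.786 mm.

5.79 mm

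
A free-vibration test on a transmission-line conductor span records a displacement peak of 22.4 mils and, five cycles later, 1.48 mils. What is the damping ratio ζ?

Logarithmic decrement δ = (1/n)·ln(x₀/x_n) = (1/5)·ln(22.4/1.48) = (1/5)·ln(15.14) = 0.5434.
ζ = δ/√(4π² + δ²) = 0.5434/√(39.48 + 0.295) = 0.5434/6.307 = 0.08616.

0.0862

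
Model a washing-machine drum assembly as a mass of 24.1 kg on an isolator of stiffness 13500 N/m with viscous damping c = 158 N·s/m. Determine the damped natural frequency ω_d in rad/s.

23.4 rad/s

ω_n = √(k/m) = √(13500/24.1) = 23.67 rad/s.
Critical damping c_c = 2√(k·m) = 2√(13500 × 24.1) = 1141 N·s/m, so ζ = c/c_c = 158/1141 = 0.1385.
ω_d = ω_n√(1 − ζ²) = 23.67 × √(1 − 0.0192) = 23.44 rad/s.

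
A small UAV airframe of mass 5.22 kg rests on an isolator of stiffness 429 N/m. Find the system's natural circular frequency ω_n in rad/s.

9.07 rad/s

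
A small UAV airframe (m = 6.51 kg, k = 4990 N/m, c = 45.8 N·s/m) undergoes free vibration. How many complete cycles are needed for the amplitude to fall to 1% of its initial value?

ζ = c/(2√(km)) = 45.8/(2√(4990 × 6.51)) = 45.8/360.5 = 0.1271.
Logarithmic decrement δ = 2πζ/√(1 − ζ²) = 2π × 0.1271/√(1 − 0.0161) = 0.8048.
x_n/x₀ = e^(−nδ) ≤ 0.01; take ln: n ≥ ln(1/0.01)/δ = 4.605/0.8048 = 5.722.
So 6 complete cycles are required.

6 cycles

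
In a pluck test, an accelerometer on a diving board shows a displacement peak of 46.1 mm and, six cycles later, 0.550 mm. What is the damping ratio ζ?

Logarithmic decrement δ = (1/n)·ln(x₀/x_n) = (1/6)·ln(46.1/0.550) = (1/6)·ln(83.82) = 0.7381.
ζ = δ/√(4π² + δ²) = 0.7381/√(39.48 + 0.545) = 0.7381/6.326 = 0.1167.

0.117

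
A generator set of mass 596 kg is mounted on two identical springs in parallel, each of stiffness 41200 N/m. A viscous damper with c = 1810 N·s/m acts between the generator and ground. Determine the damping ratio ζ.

Parallel springs add: k_eq = 2 × 41200 = 82400 N/m.
ω_n = √(k_eq/m) = √(82400/596) = 11.76 rad/s.
Critical damping c_c = 2√(k_eq·m) = 2√(82400 × 596) = 14020 N·s/m, so ζ = c/c_c = 1810/14020 = 0.1291.

0.129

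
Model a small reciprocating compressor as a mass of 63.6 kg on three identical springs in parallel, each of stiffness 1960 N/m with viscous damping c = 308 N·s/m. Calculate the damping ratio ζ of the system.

0.252

Parallel springs add: k_eq = 3 × 1960 = 5880 N/m.
ω_n = √(k_eq/m) = √(5880/63.6) = 9.615 rad/s.
Critical damping c_c = 2√(k_eq·m) = 2√(5880 × 63.6) = 1223 N·s/m, so ζ = c/c_c = 308/1223 = 0.2518.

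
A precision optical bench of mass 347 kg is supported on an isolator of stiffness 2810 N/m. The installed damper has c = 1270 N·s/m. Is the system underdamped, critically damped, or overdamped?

underdamped

c_c = 2√(k·m) = 1975 N·s/m; ζ = c/c_c = 1270/1975 = 0.643.
Since ζ < 1 the system is underdamped.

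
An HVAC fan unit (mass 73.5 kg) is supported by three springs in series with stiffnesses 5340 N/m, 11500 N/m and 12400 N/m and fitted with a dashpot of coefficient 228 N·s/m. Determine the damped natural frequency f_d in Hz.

0.954 Hz

Series springs: 1/k_eq = 1/5340 + 1/11500 + 1/12400 = 0.0003549, so k_eq = 2818 N/m.
ω_n = √(k_eq/m) = √(2818/73.5) = 6.192 rad/s.
Critical damping c_c = 2√(k_eq·m) = 2√(2818 × 73.5) = 910.2 N·s/m, so ζ = c/c_c = 228/910.2 = 0.2505.
ω_d = ω_n√(1 − ζ²) = 6.192 × √(1 − 0.0627) = 5.994 rad/s.
f_d = ω_d/(2π) = 0.9541 Hz.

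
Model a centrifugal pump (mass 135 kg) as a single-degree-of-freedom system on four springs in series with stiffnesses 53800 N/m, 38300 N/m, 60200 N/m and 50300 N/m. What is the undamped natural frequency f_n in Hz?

Series springs: 1/k_eq = 1/53800 + 1/38300 + 1/60200 + 1/50300 = 8.119×10^-5, so k_eq = 12320 N/m.
ω_n = √(k_eq/m) = √(12320/135) = √91.24 = 9.552 rad/s.
f_n = ω_n/(2π) = 9.552/6.283 = 1.520 Hz.

1.52 Hz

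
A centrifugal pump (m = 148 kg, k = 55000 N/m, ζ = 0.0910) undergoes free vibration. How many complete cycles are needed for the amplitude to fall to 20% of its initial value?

3 cycles

Logarithmic decrement δ = 2πζ/√(1 − ζ²) = 2π × 0.09100/√(1 − 0.00828) = 0.5742.
x_n/x₀ = e^(−nδ) ≤ 0.2; take ln: n ≥ ln(1/0.2)/δ = 1.609/0.5742 = 2.803.
So 3 complete cycles are required.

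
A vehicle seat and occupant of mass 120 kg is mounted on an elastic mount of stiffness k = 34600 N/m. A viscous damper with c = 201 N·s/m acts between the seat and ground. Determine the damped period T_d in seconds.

ω_n = √(k/m) = √(34600/120) = 16.98 rad/s.
Critical damping c_c = 2√(k·m) = 2√(34600 × 120) = 4075 N·s/m, so ζ = c/c_c = 201/4075 = 0.04932.
ω_d = ω_n√(1 − ζ²) = 16.98 × √(1 − 0.00243) = 16.96 rad/s.
T_d = 2π/ω_d = 0.3705 s.

0.370 s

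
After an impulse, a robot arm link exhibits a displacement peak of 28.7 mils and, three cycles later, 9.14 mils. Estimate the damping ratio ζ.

0.0606

Logarithmic decrement δ = (1/n)·ln(x₀/x_n) = (1/3)·ln(28.7/9.14) = (1/3)·ln(3.140) = 0.3814.
ζ = δ/√(4π² + δ²) = 0.3814/√(39.48 + 0.145) = 0.3814/6.295 = 0.06059.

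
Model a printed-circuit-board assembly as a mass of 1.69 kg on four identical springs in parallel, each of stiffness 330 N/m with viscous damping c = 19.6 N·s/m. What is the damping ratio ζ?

Parallel springs add: k_eq = 4 × 330 = 1320 N/m.
ω_n = √(k_eq/m) = √(1320/1.69) = 27.95 rad/s.
Critical damping c_c = 2√(k_eq·m) = 2√(1320 × 1.69) = 94.46 N·s/m, so ζ = c/c_c = 19.6/94.46 = 0.2075.

0.207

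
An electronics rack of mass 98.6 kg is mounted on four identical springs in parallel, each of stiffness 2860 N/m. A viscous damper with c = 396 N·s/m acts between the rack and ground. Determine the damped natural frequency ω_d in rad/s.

Parallel springs add: k_eq = 4 × 2860 = 11440 N/m.
ω_n = √(k_eq/m) = √(11440/98.6) = 10.77 rad/s.
Critical damping c_c = 2√(k_eq·m) = 2√(11440 × 98.6) = 2124 N·s/m, so ζ = c/c_c = 396/2124 = 0.1864.
ω_d = ω_n√(1 − ζ²) = 10.77 × √(1 − 0.0348) = 10.58 rad/s.

10.6 rad/s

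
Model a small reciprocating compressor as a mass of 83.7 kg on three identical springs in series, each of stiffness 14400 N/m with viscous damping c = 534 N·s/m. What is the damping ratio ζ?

0.421

Series springs: 1/k_eq = 3/14400, so k_eq = 14400/3 = 4800 N/m.
ω_n = √(k_eq/m) = √(4800/83.7) = 7.573 rad/s.
Critical damping c_c = 2√(k_eq·m) = 2√(4800 × 83.7) = 1268 N·s/m, so ζ = c/c_c = 534/1268 = 0.4212.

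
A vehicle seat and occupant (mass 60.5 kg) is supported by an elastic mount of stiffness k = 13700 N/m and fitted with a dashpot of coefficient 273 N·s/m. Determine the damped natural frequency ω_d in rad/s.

14.9 rad/s

ω_n = √(k/m) = √(13700/60.5) = 15.05 rad/s.
Critical damping c_c = 2√(k·m) = 2√(13700 × 60.5) = 1821 N·s/m, so ζ = c/c_c = 273/1821 = 0.1499.
ω_d = ω_n√(1 − ζ²) = 15.05 × √(1 − 0.0225) = 14.88 rad/s.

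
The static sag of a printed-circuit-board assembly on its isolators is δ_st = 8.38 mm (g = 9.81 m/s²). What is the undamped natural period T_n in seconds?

ω_n = √(g/δ_st) = √(9.81/0.00838) = √1171 = 34.21 rad/s.
T_n = 2π/ω_n = 6.283/34.21 = 0.1836 s.

0.184 s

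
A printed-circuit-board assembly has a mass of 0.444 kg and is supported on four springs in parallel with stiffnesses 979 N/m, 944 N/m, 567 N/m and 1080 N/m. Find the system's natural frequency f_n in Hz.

Parallel springs add: k_eq = 979 + 944 + 567 + 1080 = 3570 N/m.
ω_n = √(k_eq/m) = √(3570/0.444) = √8041 = 89.67 rad/s.
f_n = ω_n/(2π) = 89.67/6.283 = 14.27 Hz.

14.3 Hz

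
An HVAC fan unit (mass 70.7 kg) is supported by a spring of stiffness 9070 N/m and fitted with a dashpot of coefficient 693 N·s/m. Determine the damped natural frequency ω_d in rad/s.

ω_n = √(k/m) = √(9070/70.7) = 11.33 rad/s.
Critical damping c_c = 2√(k·m) = 2√(9070 × 70.7) = 1602 N·s/m, so ζ = c/c_c = 693/1602 = 0.4327.
ω_d = ω_n√(1 − ζ²) = 11.33 × √(1 − 0.187) = 10.21 rad/s.

10.2 rad/s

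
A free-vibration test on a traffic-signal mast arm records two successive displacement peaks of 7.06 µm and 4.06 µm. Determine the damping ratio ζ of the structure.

Logarithmic decrement δ = (1/n)·ln(x₀/x_n) = (1/1)·ln(7.06/4.06) = (1/1)·ln(1.739) = 0.5533.
ζ = δ/√(4π² + δ²) = 0.5533/√(39.48 + 0.306) = 0.5533/6.307 = 0.08771.

0.0877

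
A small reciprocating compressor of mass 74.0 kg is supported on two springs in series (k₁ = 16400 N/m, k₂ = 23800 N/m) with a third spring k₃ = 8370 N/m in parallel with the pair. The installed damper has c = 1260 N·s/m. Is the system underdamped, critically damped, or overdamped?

underdamped

Series pair: k_s = k₁k₂/(k₁+k₂) = (16400)(23800)/(16400 + 23800) = 9709 N/m. In parallel with k₃: k_eq = 9709 + 8370 = 18080 N/m.
c_c = 2√(k_eq·m) = 2313 N·s/m; ζ = c/c_c = 1260/2313 = 0.545.
Since ζ < 1 the system is underdamped.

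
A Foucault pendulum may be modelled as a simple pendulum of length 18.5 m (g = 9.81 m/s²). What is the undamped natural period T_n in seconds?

8.63 s

For a simple pendulum ω_n = √(g/L) = √(9.81/18.5) = √0.5303 = 0.7282 rad/s.
T_n = 2π/ω_n = 6.283/0.7282 = 8.628 s.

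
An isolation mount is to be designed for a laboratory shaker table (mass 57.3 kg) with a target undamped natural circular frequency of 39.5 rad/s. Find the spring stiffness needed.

89400 N/m

k = m·ω_n² = 57.3 × 39.50² = 57.3 × 1560 = 89400 N/m.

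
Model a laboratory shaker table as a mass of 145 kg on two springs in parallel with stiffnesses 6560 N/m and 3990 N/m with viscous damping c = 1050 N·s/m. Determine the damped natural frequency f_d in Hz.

1.23 Hz

Parallel springs add: k_eq = 6560 + 3990 = 10550 N/m.
ω_n = √(k_eq/m) = √(10550/145) = 8.530 rad/s.
Critical damping c_c = 2√(k_eq·m) = 2√(10550 × 145) = 2474 N·s/m, so ζ = c/c_c = 1050/2474 = 0.4245.
ω_d = ω_n√(1 − ζ²) = 8.530 × √(1 − 0.180) = 7.723 rad/s.
f_d = ω_d/(2π) = 1.229 Hz.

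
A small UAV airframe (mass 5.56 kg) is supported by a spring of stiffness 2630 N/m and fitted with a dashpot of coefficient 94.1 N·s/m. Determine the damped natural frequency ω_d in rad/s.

20.0 rad/s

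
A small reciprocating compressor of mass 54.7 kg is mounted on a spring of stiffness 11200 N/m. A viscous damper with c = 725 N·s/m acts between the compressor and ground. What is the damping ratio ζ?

0.463

ω_n = √(k/m) = √(11200/54.7) = 14.31 rad/s.
Critical damping c_c = 2√(k·m) = 2√(11200 × 54.7) = 1565 N·s/m, so ζ = c/c_c = 725/1565 = 0.4631.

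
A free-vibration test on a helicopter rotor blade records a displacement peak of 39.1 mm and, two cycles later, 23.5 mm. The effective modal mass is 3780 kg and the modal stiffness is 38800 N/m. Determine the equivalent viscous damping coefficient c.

Logarithmic decrement δ = (1/n)·ln(x₀/x_n) = (1/2)·ln(39.1/23.5) = (1/2)·ln(1.664) = 0.2546.
ζ = δ/√(4π² + δ²) = 0.2546/√(39.48 + 0.0648) = 0.2546/6.288 = 0.04048.
c = ζ · 2√(km) = 0.04048 × 2√(38800 × 3780) = 0.04048 × 24220 = 980.5 N·s/m.

981 N·s/m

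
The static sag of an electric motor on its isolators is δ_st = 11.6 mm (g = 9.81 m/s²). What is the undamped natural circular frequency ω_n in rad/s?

ω_n = √(g/δ_st) = √(9.81/0.0116) = √845.7 = 29.08 rad/s.

29.1 rad/s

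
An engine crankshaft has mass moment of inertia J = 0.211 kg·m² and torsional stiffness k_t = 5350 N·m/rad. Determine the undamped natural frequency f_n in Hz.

25.3 Hz

ω_n = √(k_t/J) = √(5350/0.211) = √25360 = 159.2 rad/s.
f_n = ω_n/(2π) = 159.2/6.283 = 25.34 Hz.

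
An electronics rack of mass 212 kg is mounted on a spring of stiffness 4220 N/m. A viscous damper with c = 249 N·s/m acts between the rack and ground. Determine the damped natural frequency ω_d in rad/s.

ω_n = √(k/m) = √(4220/212) = 4.462 rad/s.
Critical damping c_c = 2√(k·m) = 2√(4220 × 212) = 1892 N·s/m, so ζ = c/c_c = 249/1892 = 0.1316.
ω_d = ω_n√(1 − ζ²) = 4.462 × √(1 − 0.0173) = 4.423 rad/s.

4.42 rad/s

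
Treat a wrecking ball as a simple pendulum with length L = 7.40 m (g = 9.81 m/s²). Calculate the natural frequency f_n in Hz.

0.183 Hz

For a simple pendulum ω_n = √(g/L) = √(9.81/7.40) = √1.326 = 1.151 rad/s.
f_n = ω_n/(2π) = 1.151/6.283 = 0.1832 Hz.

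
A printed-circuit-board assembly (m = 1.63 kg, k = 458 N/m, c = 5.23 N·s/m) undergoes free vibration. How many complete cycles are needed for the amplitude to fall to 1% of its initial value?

8 cycles

ζ = c/(2√(km)) = 5.23/(2√(458 × 1.63)) = 5.23/54.65 = 0.09571.
Logarithmic decrement δ = 2πζ/√(1 − ζ²) = 2π × 0.09571/√(1 − 0.00916) = 0.6041.
x_n/x₀ = e^(−nδ) ≤ 0.01; take ln: n ≥ ln(1/0.01)/δ = 4.605/0.6041 = 7.623.
So 8 complete cycles are required.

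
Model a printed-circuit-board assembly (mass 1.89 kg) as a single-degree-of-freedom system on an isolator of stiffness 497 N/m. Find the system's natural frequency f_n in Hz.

ω_n = √(k/m) = √(497.0/1.89) = √263.0 = 16.22 rad/s.
f_n = ω_n/(2π) = 16.22/6.283 = 2.581 Hz.

2.58 Hz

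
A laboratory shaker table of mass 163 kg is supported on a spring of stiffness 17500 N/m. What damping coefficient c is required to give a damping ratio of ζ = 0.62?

c_c = 2√(k·m) = 2√(17500 × 163) = 3378 N·s/m.
c = ζ·c_c = 0.62 × 3378 = 2094 N·s/m.

2090 N·s/m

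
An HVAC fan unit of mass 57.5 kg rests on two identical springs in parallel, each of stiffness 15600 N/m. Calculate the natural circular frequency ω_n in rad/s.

23.3 rad/s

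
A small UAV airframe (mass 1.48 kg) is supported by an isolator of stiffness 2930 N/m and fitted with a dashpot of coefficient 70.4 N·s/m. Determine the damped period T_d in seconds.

0.167 s

ω_n = √(k/m) = √(2930/1.48) = 44.49 rad/s.
Critical damping c_c = 2√(k·m) = 2√(2930 × 1.48) = 131.7 N·s/m, so ζ = c/c_c = 70.4/131.7 = 0.5345.
ω_d = ω_n√(1 − ζ²) = 44.49 × √(1 − 0.286) = 37.60 rad/s.
T_d = 2π/ω_d = 0.1671 s.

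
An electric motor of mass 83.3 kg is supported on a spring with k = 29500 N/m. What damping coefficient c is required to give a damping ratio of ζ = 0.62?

1940 N·s/m

c_c = 2√(k·m) = 2√(29500 × 83.3) = 3135 N·s/m.
c = ζ·c_c = 0.62 × 3135 = 1944 N·s/m.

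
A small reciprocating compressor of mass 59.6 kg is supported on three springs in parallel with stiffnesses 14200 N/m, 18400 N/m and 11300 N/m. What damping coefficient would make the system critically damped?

Parallel springs add: k_eq = 14200 + 18400 + 11300 = 43900 N/m.
c_c = 2√(k_eq·m) = 2√(43900 × 59.6) = 2 × 1618 = 3235 N·s/m.

3240 N·s/m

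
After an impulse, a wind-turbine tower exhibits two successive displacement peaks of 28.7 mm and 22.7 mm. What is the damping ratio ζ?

0.0373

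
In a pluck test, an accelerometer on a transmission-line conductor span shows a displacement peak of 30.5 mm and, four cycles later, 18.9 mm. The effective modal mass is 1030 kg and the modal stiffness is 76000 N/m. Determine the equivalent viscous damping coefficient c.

Logarithmic decrement δ = (1/n)·ln(x₀/x_n) = (1/4)·ln(30.5/18.9) = (1/4)·ln(1.614) = 0.1196.
ζ = δ/√(4π² + δ²) = 0.1196/√(39.48 + 0.0143) = 0.1196/6.284 = 0.01904.
c = ζ · 2√(km) = 0.01904 × 2√(76000 × 1030) = 0.01904 × 17700 = 336.9 N·s/m.

337 N·s/m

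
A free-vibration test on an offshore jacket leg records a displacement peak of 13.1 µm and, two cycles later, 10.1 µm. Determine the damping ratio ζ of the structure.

0.0207

Logarithmic decrement δ = (1/n)·ln(x₀/x_n) = (1/2)·ln(13.1/10.1) = (1/2)·ln(1.297) = 0.1300.
ζ = δ/√(4π² + δ²) = 0.1300/√(39.48 + 0.0169) = 0.1300/6.285 = 0.02069.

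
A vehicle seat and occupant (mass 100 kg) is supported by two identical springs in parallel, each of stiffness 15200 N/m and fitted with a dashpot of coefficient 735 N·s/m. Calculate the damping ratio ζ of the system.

0.211

Parallel springs add: k_eq = 2 × 15200 = 30400 N/m.
ω_n = √(k_eq/m) = √(30400/100) = 17.44 rad/s.
Critical damping c_c = 2√(k_eq·m) = 2√(30400 × 100) = 3487 N·s/m, so ζ = c/c_c = 735/3487 = 0.2108.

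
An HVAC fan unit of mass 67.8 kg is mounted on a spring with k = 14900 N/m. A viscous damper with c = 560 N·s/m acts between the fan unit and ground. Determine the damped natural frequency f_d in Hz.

ω_n = √(k/m) = √(14900/67.8) = 14.82 rad/s.
Critical damping c_c = 2√(k·m) = 2√(14900 × 67.8) = 2010 N·s/m, so ζ = c/c_c = 560/2010 = 0.2786.
ω_d = ω_n√(1 − ζ²) = 14.82 × √(1 − 0.0776) = 14.24 rad/s.
f_d = ω_d/(2π) = 2.266 Hz.

2.27 Hz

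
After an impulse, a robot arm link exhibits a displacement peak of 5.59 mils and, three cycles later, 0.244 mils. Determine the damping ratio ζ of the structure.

Logarithmic decrement δ = (1/n)·ln(x₀/x_n) = (1/3)·ln(5.59/0.244) = (1/3)·ln(22.91) = 1.044.
ζ = δ/√(4π² + δ²) = 1.044/√(39.48 + 1.09) = 1.044/6.369 = 0.1639.

0.164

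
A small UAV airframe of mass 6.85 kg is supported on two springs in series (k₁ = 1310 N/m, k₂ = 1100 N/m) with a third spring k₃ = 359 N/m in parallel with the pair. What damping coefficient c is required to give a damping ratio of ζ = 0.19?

30.8 N·s/m

Series pair: k_s = k₁k₂/(k₁+k₂) = (1310)(1100)/(1310 + 1100) = 597.9 N/m. In parallel with k₃: k_eq = 597.9 + 359 = 956.9 N/m.
c_c = 2√(k_eq·m) = 2√(956.9 × 6.85) = 161.9 N·s/m.
c = ζ·c_c = 0.19 × 161.9 = 30.77 N·s/m.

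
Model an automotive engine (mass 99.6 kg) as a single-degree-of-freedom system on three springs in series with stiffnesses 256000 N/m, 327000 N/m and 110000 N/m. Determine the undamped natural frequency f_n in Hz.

3.98 Hz

Series springs: 1/k_eq = 1/256000 + 1/327000 + 1/110000 = 1.606×10^-5, so k_eq = 62280 N/m.
ω_n = √(k_eq/m) = √(62280/99.6) = √625.4 = 25.01 rad/s.
f_n = ω_n/(2π) = 25.01/6.283 = 3.980 Hz.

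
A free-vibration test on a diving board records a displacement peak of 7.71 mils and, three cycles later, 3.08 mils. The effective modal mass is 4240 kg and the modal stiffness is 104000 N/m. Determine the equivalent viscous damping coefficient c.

Logarithmic decrement δ = (1/n)·ln(x₀/x_n) = (1/3)·ln(7.71/3.08) = (1/3)·ln(2.503) = 0.3059.
ζ = δ/√(4π² + δ²) = 0.3059/√(39.48 + 0.0936) = 0.3059/6.291 = 0.04862.
c = ζ · 2√(km) = 0.04862 × 2√(104000 × 4240) = 0.04862 × 42000 = 2042 N·s/m.

2040 N·s/m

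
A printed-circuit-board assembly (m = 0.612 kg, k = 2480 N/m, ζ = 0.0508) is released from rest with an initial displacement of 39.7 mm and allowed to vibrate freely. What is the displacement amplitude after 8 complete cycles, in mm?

3.08 mm

Logarithmic decrement δ = 2πζ/√(1 − ζ²) = 2π × 0.05080/√(1 − 0.00258) = 0.3196.
After n cycles, x_n/x₀ = e^(−nδ), so x_8 = 39.7 × e^(−8 × 0.3196) = 39.7 × 0.07755 = 3.079 mm.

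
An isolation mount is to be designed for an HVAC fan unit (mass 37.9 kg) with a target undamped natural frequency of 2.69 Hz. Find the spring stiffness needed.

10800 N/m

ω_n = 2πf_n = 2π × 2.69 = 16.90 rad/s.
k = m·ω_n² = 37.9 × 16.90² = 37.9 × 285.7 = 10830 N/m.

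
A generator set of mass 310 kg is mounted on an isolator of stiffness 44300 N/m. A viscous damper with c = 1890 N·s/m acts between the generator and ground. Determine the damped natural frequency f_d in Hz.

1.84 Hz

ω_n = √(k/m) = √(44300/310) = 11.95 rad/s.
Critical damping c_c = 2√(k·m) = 2√(44300 × 310) = 7412 N·s/m, so ζ = c/c_c = 1890/7412 = 0.2550.
ω_d = ω_n√(1 − ζ²) = 11.95 × √(1 − 0.0650) = 11.56 rad/s.
f_d = ω_d/(2π) = 1.840 Hz.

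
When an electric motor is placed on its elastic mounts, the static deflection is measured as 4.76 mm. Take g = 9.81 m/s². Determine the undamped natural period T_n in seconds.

0.138 s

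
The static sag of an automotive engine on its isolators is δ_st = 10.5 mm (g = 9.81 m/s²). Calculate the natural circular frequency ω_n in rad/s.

30.6 rad/s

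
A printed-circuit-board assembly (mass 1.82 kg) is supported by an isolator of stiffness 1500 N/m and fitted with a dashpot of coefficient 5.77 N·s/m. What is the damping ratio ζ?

ω_n = √(k/m) = √(1500/1.82) = 28.71 rad/s.
Critical damping c_c = 2√(k·m) = 2√(1500 × 1.82) = 104.5 N·s/m, so ζ = c/c_c = 5.77/104.5 = 0.05522.

0.0552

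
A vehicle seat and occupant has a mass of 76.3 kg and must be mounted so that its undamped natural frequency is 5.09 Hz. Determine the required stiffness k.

78000 N/m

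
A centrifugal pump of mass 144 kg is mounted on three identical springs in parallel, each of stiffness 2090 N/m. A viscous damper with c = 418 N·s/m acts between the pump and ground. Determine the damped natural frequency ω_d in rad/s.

6.44 rad/s

Parallel springs add: k_eq = 3 × 2090 = 6270 N/m.
ω_n = √(k_eq/m) = √(6270/144) = 6.599 rad/s.
Critical damping c_c = 2√(k_eq·m) = 2√(6270 × 144) = 1900 N·s/m, so ζ = c/c_c = 418/1900 = 0.2200.
ω_d = ω_n√(1 − ζ²) = 6.599 × √(1 − 0.0484) = 6.437 rad/s.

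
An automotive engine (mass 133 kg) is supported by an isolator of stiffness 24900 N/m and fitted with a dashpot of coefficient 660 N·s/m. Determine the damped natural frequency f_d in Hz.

ω_n = √(k/m) = √(24900/133) = 13.68 rad/s.
Critical damping c_c = 2√(k·m) = 2√(24900 × 133) = 3640 N·s/m, so ζ = c/c_c = 660/3640 = 0.1813.
ω_d = ω_n√(1 − ζ²) = 13.68 × √(1 − 0.0329) = 13.46 rad/s.
f_d = ω_d/(2π) = 2.142 Hz.

2.14 Hz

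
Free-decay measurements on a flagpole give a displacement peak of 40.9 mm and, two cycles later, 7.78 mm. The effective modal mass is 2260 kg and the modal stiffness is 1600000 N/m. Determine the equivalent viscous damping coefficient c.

15700 N·s/m

Logarithmic decrement δ = (1/n)·ln(x₀/x_n) = (1/2)·ln(40.9/7.78) = (1/2)·ln(5.257) = 0.8298.
ζ = δ/√(4π² + δ²) = 0.8298/√(39.48 + 0.689) = 0.8298/6.338 = 0.1309.
c = ζ · 2√(km) = 0.1309 × 2√(1600000 × 2260) = 0.1309 × 120300 = 15750 N·s/m.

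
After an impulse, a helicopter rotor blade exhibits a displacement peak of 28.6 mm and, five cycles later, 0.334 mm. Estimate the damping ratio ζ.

0.140

Logarithmic decrement δ = (1/n)·ln(x₀/x_n) = (1/5)·ln(28.6/0.334) = (1/5)·ln(85.63) = 0.8900.
ζ = δ/√(4π² + δ²) = 0.8900/√(39.48 + 0.792) = 0.8900/6.346 = 0.1402.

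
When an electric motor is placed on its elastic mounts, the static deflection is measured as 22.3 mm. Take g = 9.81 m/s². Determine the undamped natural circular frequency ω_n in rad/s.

21.0 rad/s

ω_n = √(g/δ_st) = √(9.81/0.0223) = √439.9 = 20.97 rad/s.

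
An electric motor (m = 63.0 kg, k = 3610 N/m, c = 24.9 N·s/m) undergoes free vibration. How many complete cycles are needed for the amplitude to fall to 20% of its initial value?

10 cycles

ζ = c/(2√(km)) = 24.9/(2√(3610 × 63.0)) = 24.9/953.8 = 0.02611.
Logarithmic decrement δ = 2πζ/√(1 − ζ²) = 2π × 0.02611/√(1 − 0.000682) = 0.1641.
x_n/x₀ = e^(−nδ) ≤ 0.2; take ln: n ≥ ln(1/0.2)/δ = 1.609/0.1641 = 9.808.
So 10 complete cycles are required.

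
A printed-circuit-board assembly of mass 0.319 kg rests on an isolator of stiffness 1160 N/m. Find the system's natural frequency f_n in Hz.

ω_n = √(k/m) = √(1160/0.319) = √3636 = 60.30 rad/s.
f_n = ω_n/(2π) = 60.30/6.283 = 9.597 Hz.

9.60 Hz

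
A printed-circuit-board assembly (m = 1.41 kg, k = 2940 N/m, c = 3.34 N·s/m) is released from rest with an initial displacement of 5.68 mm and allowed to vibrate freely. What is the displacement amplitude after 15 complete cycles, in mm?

0.492 mm

ζ = c/(2√(km)) = 3.34/(2√(2940 × 1.41)) = 3.34/128.8 = 0.02594.
Logarithmic decrement δ = 2πζ/√(1 − ζ²) = 2π × 0.02594/√(1 − 0.000673) = 0.1630.
After n cycles, x_n/x₀ = e^(−nδ), so x_15 = 5.68 × e^(−15 × 0.1630) = 5.68 × 0.08669 = 0.4924 mm.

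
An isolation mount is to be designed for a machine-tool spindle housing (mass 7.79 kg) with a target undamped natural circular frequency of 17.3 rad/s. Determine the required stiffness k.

2330 N/m

k = m·ω_n² = 7.79 × 17.30² = 7.79 × 299.3 = 2331 N/m.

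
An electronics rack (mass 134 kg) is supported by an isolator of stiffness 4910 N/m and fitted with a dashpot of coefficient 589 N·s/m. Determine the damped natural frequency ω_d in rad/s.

5.64 rad/s

ω_n = √(k/m) = √(4910/134) = 6.053 rad/s.
Critical damping c_c = 2√(k·m) = 2√(4910 × 134) = 1622 N·s/m, so ζ = c/c_c = 589/1622 = 0.3631.
ω_d = ω_n√(1 − ζ²) = 6.053 × √(1 − 0.132) = 5.640 rad/s.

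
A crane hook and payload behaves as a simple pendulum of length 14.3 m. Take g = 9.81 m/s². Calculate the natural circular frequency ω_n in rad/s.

0.828 rad/s

For a simple pendulum ω_n = √(g/L) = √(9.81/14.3) = √0.6860 = 0.8283 rad/s.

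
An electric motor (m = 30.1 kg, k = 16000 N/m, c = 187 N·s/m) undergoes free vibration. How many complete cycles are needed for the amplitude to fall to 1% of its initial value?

6 cycles

ζ = c/(2√(km)) = 187/(2√(16000 × 30.1)) = 187/1388 = 0.1347.
Logarithmic decrement δ = 2πζ/√(1 − ζ²) = 2π × 0.1347/√(1 − 0.0182) = 0.8543.
x_n/x₀ = e^(−nδ) ≤ 0.01; take ln: n ≥ ln(1/0.01)/δ = 4.605/0.8543 = 5.390.
So 6 complete cycles are required.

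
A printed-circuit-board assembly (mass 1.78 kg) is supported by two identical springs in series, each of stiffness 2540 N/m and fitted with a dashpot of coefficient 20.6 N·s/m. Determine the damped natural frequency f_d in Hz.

Series springs: 1/k_eq = 2/2540, so k_eq = 2540/2 = 1270 N/m.
ω_n = √(k_eq/m) = √(1270/1.78) = 26.71 rad/s.
Critical damping c_c = 2√(k_eq·m) = 2√(1270 × 1.78) = 95.09 N·s/m, so ζ = c/c_c = 20.6/95.09 = 0.2166.
ω_d = ω_n√(1 − ζ²) = 26.71 × √(1 − 0.0469) = 26.08 rad/s.
f_d = ω_d/(2π) = 4.150 Hz.

4.15 Hz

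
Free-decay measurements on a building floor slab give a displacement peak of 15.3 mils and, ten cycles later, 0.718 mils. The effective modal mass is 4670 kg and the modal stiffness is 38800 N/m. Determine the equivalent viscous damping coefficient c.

1310 N·s/m

Logarithmic decrement δ = (1/n)·ln(x₀/x_n) = (1/10)·ln(15.3/0.718) = (1/10)·ln(21.31) = 0.3059.
ζ = δ/√(4π² + δ²) = 0.3059/√(39.48 + 0.0936) = 0.3059/6.291 = 0.04863.
c = ζ · 2√(km) = 0.04863 × 2√(38800 × 4670) = 0.04863 × 26920 = 1309 N·s/m.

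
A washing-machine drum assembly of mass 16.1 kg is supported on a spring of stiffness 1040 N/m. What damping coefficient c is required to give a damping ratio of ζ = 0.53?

c_c = 2√(k·m) = 2√(1040 × 16.1) = 258.8 N·s/m.
c = ζ·c_c = 0.53 × 258.8 = 137.2 N·s/m.

137 N·s/m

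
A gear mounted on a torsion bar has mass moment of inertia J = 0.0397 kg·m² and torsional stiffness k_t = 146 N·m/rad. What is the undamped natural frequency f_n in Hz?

9.65 Hz

ω_n = √(k_t/J) = √(146/0.0397) = √3678 = 60.64 rad/s.
f_n = ω_n/(2π) = 60.64/6.283 = 9.652 Hz.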